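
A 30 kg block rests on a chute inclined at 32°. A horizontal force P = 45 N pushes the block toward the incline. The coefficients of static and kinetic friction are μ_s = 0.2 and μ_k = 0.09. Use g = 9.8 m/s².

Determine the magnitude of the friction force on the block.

The horizontal push has a component P sin θ into the surface, so N = m g cos θ + P sin θ = 249.3 + 23.85 = 273.2 N.
Along the incline, the net driving force (taking up-slope positive) is P cos θ − m g sin θ = 38.16 − 155.8 = -117.6 N, so equilibrium requires friction f = 117.6 N (up-slope).
The limit of static friction is μ_s N = 54.63 N.
The required 117.6 N exceeds the static limit, so the block slides down-slope and f = μ_k N = 0.09×273.2 = 24.6 N.

f ≈ 24.6 N (up the incline)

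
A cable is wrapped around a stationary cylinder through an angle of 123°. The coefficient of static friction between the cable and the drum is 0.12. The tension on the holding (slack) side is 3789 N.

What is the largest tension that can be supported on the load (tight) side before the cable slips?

At impending slip the capstan equation gives T₂/T₁ = e^{μβ} with β in radians.
β = 123° × π/180 = 2.147 rad.
e^{μβ} = e^{0.12×2.147} = 1.294.
T₂ = T₁ · e^{μβ} = 3789 × 1.294 = 4900 N.

T_max ≈ 4900 N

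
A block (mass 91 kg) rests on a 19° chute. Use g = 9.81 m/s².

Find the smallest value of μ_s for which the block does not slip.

μ_s,min ≈ 0.344

At the slip threshold m g sin θ = μ_s m g cos θ, so μ_s,min = tan θ.
μ_s,min = tan 19° = 0.344.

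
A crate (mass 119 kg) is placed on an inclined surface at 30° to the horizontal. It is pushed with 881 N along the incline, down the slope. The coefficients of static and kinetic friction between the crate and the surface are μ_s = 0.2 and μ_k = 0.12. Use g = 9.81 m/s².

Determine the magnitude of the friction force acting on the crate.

f ≈ 121 N (up the incline)

Perpendicular to the surface, N = m g cos θ = 119·9.81·cos 30° = 1011 N.
The friction needed for equilibrium is m g sin θ + P = 583.7 + 881 = 1465 N, measured positive up-slope.
The static-friction ceiling is μ_s N = 0.2 × 1011 = 202.2 N.
|1465| exceeds 202.2 N, so the crate slips down-slope; friction is kinetic, f = μ_k N = 0.12×1011 = 121 N.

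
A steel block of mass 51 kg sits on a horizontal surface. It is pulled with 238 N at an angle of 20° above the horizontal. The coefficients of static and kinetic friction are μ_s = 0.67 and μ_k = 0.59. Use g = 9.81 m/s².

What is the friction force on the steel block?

f ≈ 224 N

Vertical equilibrium gives N = m g − P sin α = 418.9 N.
For equilibrium, f = P cos α = 238×cos 20° = 223.6 N.
μ_s N = 0.67 × 418.9 = 280.7 N.
Since 223.6 N does not exceed the limit, the steel block stays at rest and f = 224 N.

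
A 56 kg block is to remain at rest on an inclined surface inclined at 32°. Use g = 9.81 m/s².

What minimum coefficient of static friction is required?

μ_s,min ≈ 0.625

At the slip threshold m g sin θ = μ_s m g cos θ, so μ_s,min = tan θ.
μ_s,min = tan 32° = 0.625.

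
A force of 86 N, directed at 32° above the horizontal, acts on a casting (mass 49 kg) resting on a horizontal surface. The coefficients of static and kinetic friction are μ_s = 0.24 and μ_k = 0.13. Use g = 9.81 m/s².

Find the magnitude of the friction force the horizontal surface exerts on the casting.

N = m g − P sin α = 480.7 − 86×sin 32° = 435.1 N.
The horizontal driving force is P cos α = 72.93 N, so equilibrium needs friction f = 72.93 N.
The static-friction limit is μ_s N = 104.4 N.
72.93 ≤ 104.4 N → static; friction equals the required 72.9 N.

f ≈ 72.9 N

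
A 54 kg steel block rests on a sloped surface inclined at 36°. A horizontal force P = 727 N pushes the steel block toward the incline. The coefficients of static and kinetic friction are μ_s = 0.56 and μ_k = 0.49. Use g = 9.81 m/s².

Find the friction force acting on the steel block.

f ≈ 277 N (down the incline)

Normal direction: N = m g cos θ + P sin θ = 855.9 N.
Along the incline, the net driving force (taking up-slope positive) is P cos θ − m g sin θ = 588.2 − 311.4 = 276.8 N, so equilibrium requires friction f = -276.8 N (down-slope).
The limit of static friction is μ_s N = 479.3 N.
|f_req| = 276.8 ≤ 479.3 N → the steel block is in equilibrium; friction equals the required value.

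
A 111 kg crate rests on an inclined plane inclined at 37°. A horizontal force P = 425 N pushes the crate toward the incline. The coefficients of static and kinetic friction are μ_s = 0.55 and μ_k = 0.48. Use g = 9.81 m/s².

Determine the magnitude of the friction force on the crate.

Resolve perpendicular to the incline: N = m g cos θ + P sin θ = 111×9.81×cos 37° + 425×sin 37° = 1125 N.
Parallel to the incline: P cos θ − m g sin θ = 339.4 − 655.3 = -315.9 N; the friction needed to balance this is 315.9 N acting up the slope.
Maximum static friction: μ_s N = 0.55 × 1125 = 619 N.
Since 315.9 N is within the 619 N limit, the crate stays put and friction is exactly 316 N.

f ≈ 316 N (up the incline)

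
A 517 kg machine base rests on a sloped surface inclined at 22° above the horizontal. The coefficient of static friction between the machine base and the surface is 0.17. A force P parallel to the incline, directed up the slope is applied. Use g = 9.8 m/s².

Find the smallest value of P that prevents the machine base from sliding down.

The machine base tends to slide down (tan θ > μ_s), so at the point of impending slip friction acts up-slope at its limit: f = μ_s N.
P is parallel to the surface, so N = m g cos θ = 4700 N.
Along the incline: P + μ_s N = m g sin θ, so P = 1900 − 0.17×4700 = 1100 N.

P_min ≈ 1100 N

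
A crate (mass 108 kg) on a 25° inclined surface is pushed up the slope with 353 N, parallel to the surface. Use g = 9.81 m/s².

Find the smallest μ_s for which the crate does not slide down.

μ_s,min ≈ 0.0987

N = m g cos θ = 960.2 N.
Friction must make up the shortfall along the incline: f = m g sin θ − P = 447.8 − 353 = 94.76 N.
At the threshold f = μ_s N, so μ_s,min = 94.76/960.2 = 0.0987.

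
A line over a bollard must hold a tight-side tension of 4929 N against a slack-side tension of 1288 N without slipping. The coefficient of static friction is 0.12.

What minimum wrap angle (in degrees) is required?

T₂/T₁ = e^{μβ} → β = ln(T₂/T₁)/μ.
β = ln(4929/1288)/0.12 = 1.342/0.12 = 11.18 rad.
In degrees: β = 11.18 × 180/π = 641°.

β_min ≈ 641°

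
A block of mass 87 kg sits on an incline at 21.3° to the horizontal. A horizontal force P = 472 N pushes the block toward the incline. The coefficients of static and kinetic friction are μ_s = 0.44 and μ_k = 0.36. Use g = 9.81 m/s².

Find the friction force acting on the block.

Normal direction: N = m g cos θ + P sin θ = 966.6 N.
Along the incline, the net driving force (taking up-slope positive) is P cos θ − m g sin θ = 439.8 − 310 = 129.7 N, so equilibrium requires friction f = -129.7 N (down-slope).
Maximum static friction: μ_s N = 0.44 × 966.6 = 425.3 N.
|f_req| = 129.7 ≤ 425.3 N → the block is in equilibrium; friction equals the required value.

f ≈ 130 N (down the incline)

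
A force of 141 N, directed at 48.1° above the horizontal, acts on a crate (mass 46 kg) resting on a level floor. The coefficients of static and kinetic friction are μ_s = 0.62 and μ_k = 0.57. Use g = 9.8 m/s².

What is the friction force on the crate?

The vertical component of P reduces the normal force: N = m g − P sin α = 450.8 − 104.9 = 345.9 N.
The horizontal driving force is P cos α = 94.16 N, so equilibrium needs friction f = 94.16 N.
The static-friction limit is μ_s N = 214.4 N.
94.16 ≤ 214.4 N → static; friction equals the required 94.2 N.

f ≈ 94.2 N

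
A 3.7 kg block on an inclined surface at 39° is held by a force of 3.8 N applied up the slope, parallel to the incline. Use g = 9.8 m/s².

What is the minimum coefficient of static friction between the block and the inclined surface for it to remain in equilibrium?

N = m g cos θ = 28.18 N.
Friction must make up the shortfall along the incline: f = m g sin θ − P = 22.82 − 3.8 = 19.02 N.
At the threshold f = μ_s N, so μ_s,min = 19.02/28.18 = 0.675.

μ_s,min ≈ 0.675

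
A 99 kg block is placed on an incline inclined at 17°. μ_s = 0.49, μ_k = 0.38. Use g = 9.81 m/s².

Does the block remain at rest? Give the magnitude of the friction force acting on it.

f ≈ 284 N

N = m g cos θ = 929 N.
Down-slope weight component: m g sin θ = 284 N.
μ_s N = 455 N.
284 ≤ 455 N, so it stays put; friction = 284 N.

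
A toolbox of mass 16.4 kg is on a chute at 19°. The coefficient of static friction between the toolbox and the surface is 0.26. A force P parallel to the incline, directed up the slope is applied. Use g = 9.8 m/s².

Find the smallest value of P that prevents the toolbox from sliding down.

P_min ≈ 12.8 N

The toolbox tends to slide down (tan θ > μ_s), so at the point of impending slip friction acts up-slope at its limit: f = μ_s N.
P is parallel to the surface, so N = m g cos θ = 152 N.
Along the incline: P + μ_s N = m g sin θ, so P = 52.3 − 0.26×152 = 12.8 N.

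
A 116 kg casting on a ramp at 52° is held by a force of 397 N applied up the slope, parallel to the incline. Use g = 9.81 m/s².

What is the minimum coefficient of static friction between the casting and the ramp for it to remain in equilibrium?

N = m g cos θ = 700.6 N.
Friction must make up the shortfall along the incline: f = m g sin θ − P = 896.7 − 397 = 499.7 N.
At the threshold f = μ_s N, so μ_s,min = 499.7/700.6 = 0.713.

μ_s,min ≈ 0.713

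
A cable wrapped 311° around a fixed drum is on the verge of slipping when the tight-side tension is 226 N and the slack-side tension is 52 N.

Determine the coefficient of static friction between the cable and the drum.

T₂/T₁ = e^{μβ} → μ = ln(T₂/T₁)/β.
β = 311° = 5.428 rad.
μ = ln(226/52)/5.428 = ln(4.346)/5.428 = 0.271.

μ ≈ 0.271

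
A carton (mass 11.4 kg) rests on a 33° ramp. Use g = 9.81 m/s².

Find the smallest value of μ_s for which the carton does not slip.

At the slip threshold m g sin θ = μ_s m g cos θ, so μ_s,min = tan θ.
μ_s,min = tan 33° = 0.649.

μ_s,min ≈ 0.649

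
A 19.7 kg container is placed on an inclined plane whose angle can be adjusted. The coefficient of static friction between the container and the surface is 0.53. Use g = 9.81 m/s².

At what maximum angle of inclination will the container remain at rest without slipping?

θ_max ≈ 27.9°

At the slip threshold, m g sin θ = μ_s · m g cos θ, so tan θ = μ_s.
θ_max = arctan(0.53) = 27.9°.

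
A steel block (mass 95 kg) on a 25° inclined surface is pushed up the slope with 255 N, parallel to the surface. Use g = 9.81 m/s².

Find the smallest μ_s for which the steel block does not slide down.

N = m g cos θ = 844.6 N.
Friction must make up the shortfall along the incline: f = m g sin θ − P = 393.9 − 255 = 138.9 N.
At the threshold f = μ_s N, so μ_s,min = 138.9/844.6 = 0.164.

μ_s,min ≈ 0.164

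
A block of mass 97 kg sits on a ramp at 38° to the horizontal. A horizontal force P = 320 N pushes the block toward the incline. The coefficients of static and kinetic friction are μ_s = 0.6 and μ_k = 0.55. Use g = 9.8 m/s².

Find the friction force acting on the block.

The horizontal push has a component P sin θ into the surface, so N = m g cos θ + P sin θ = 749.1 + 197 = 946.1 N.
Parallel to the incline: P cos θ − m g sin θ = 252.2 − 585.2 = -333.1 N; the friction needed to balance this is 333.1 N acting up the slope.
Maximum static friction: μ_s N = 0.6 × 946.1 = 567.7 N.
|f_req| = 333.1 ≤ 567.7 N → the block is in equilibrium; friction equals the required value.

f ≈ 333 N (up the incline)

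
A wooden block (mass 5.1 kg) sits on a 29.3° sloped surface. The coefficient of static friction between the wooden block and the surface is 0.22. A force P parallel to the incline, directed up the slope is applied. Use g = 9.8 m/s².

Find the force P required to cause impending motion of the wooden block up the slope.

At impending motion up the slope, friction acts down-slope at its limit: f = μ_s N.
P is parallel to the surface, so N = m g cos θ = 43.6 N.
Along the incline: P = m g sin θ + μ_s N = 24.5 + 0.22×43.6 = 34 N.

P ≈ 34 N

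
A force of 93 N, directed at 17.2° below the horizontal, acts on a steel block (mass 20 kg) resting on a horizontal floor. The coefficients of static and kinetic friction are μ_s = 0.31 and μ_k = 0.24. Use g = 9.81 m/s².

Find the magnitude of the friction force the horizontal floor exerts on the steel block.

f ≈ 53.7 N

N = m g + P sin α = 196.2 + 93×sin 17.2° = 223.7 N.
Horizontally, friction must balance P cos α = 88.84 N.
μ_s N = 0.31 × 223.7 = 69.35 N.
The required friction exceeds μ_s N, so the steel block moves and f = μ_k N = 53.7 N.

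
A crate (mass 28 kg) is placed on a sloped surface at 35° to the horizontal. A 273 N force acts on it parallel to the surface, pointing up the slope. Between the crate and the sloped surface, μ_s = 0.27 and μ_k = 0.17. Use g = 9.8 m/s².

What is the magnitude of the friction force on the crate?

The normal reaction is N = m g cos θ = 224.8 N.
The friction needed for equilibrium is m g sin θ − P = 157.4 − 273 = -115.6 N, measured positive up-slope.
Static friction can supply at most μ_s N = 60.69 N.
|-115.6| exceeds 60.69 N, so the crate slips up-slope; friction is kinetic, f = μ_k N = 0.17×224.8 = 38.2 N.

f ≈ 38.2 N (down the incline)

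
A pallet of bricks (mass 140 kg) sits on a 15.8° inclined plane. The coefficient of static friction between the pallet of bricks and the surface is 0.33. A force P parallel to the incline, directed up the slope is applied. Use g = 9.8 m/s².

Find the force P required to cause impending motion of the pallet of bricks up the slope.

P ≈ 809 N

At impending motion up the slope, friction acts down-slope at its limit: f = μ_s N.
P is parallel to the surface, so N = m g cos θ = 1320 N.
Along the incline: P = m g sin θ + μ_s N = 374 + 0.33×1320 = 809 N.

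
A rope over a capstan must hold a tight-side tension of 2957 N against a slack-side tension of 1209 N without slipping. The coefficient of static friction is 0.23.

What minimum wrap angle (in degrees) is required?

T₂/T₁ = e^{μβ} → β = ln(T₂/T₁)/μ.
β = ln(2957/1209)/0.23 = 0.8944/0.23 = 3.889 rad.
In degrees: β = 3.889 × 180/π = 223°.

β_min ≈ 223°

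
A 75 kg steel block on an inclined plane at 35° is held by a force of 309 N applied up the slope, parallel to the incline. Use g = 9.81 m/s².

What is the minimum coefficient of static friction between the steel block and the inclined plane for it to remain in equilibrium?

μ_s,min ≈ 0.188

N = m g cos θ = 602.7 N.
Friction must make up the shortfall along the incline: f = m g sin θ − P = 422 − 309 = 113 N.
At the threshold f = μ_s N, so μ_s,min = 113/602.7 = 0.188.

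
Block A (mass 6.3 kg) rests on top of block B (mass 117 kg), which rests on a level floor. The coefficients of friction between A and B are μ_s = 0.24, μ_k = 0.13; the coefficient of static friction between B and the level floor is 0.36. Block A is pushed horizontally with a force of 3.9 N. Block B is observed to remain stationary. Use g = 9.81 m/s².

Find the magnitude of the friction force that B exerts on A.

Between the blocks, N₁ = m_A g = 61.8 N.
Maximum static friction on A from B: μ_s N₁ = 0.24×61.8 = 14.83 N.
P = 3.9 N is within that limit, so A and B move together (both at rest); the A–B friction is simply f₁ = P = 3.9 N.
By Newton's third law B feels 3.9 N forward from A. With B stationary, the floor's static friction on B balances it: f₂ = 3.9 N (well within μ_s(m_A+m_B)g = 435.4 N).

f ≈ 3.9 N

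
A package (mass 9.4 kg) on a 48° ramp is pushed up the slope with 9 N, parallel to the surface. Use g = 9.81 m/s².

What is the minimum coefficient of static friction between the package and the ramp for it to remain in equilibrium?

μ_s,min ≈ 0.965

N = m g cos θ = 61.7 N.
Friction must make up the shortfall along the incline: f = m g sin θ − P = 68.53 − 9 = 59.53 N.
At the threshold f = μ_s N, so μ_s,min = 59.53/61.7 = 0.965.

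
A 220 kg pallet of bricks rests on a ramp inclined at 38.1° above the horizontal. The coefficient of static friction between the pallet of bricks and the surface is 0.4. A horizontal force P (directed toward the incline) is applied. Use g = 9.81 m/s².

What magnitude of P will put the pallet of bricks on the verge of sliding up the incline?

P ≈ 3720 N

At impending motion up the slope, friction acts down-slope at its limit: f = μ_s N.
Perpendicular to the incline: N = m g cos θ + P sin θ.
Along the incline: P cos θ = m g sin θ + μ_s N = m g sin θ + μ_s (m g cos θ + P sin θ).
Solving, P (cos θ − μ_s sin θ) = m g (sin θ + μ_s cos θ), so P = 220×9.81×(sin 38.1° + 0.4 cos 38.1°)/(cos 38.1° − 0.4 sin 38.1°) = 2160×0.9318/0.5401 = 3720 N.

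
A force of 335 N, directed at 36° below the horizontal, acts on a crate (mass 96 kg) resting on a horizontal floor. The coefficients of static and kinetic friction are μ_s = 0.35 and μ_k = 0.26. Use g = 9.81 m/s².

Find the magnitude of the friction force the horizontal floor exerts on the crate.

f ≈ 271 N

The vertical component of P adds to the normal force: N = m g + P sin α = 941.8 + 196.9 = 1139 N.
Horizontally, friction must balance P cos α = 271 N.
The static-friction limit is μ_s N = 398.5 N.
Since 271 N does not exceed the limit, the crate stays at rest and f = 271 N.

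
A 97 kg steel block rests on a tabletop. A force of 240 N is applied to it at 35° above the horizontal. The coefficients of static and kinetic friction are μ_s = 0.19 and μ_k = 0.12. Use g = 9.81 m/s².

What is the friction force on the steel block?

N = m g − P sin α = 951.6 − 240×sin 35° = 813.9 N.
For equilibrium, f = P cos α = 240×cos 35° = 196.6 N.
The static-friction limit is μ_s N = 154.6 N.
The required friction exceeds μ_s N, so the steel block moves and f = μ_k N = 97.7 N.

f ≈ 97.7 N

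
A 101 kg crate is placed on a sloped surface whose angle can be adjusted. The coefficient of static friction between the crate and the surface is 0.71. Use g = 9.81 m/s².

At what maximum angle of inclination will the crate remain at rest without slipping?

At the slip threshold, m g sin θ = μ_s · m g cos θ, so tan θ = μ_s.
θ_max = arctan(0.71) = 35.4°.

θ_max ≈ 35.4°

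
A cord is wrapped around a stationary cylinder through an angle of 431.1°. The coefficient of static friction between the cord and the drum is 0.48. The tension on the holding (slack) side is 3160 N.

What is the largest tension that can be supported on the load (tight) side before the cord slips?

At impending slip the capstan equation gives T₂/T₁ = e^{μβ} with β in radians.
β = 431.1° × π/180 = 7.524 rad.
e^{μβ} = e^{0.48×7.524} = 37.02.
T₂ = T₁ · e^{μβ} = 3160 × 37.02 = 117000 N.

T_max ≈ 117000 N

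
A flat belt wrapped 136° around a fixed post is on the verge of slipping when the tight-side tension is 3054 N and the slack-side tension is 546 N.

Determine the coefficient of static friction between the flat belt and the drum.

μ ≈ 0.725

T₂/T₁ = e^{μβ} → μ = ln(T₂/T₁)/β.
β = 136° = 2.374 rad.
μ = ln(3054/546)/2.374 = ln(5.593)/2.374 = 0.725.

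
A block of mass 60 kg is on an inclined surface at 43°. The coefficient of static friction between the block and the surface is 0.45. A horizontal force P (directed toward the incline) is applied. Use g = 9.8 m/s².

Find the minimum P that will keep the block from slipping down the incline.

The block tends to slide down (tan θ > μ_s), so at the point of impending slip friction acts up-slope at its limit: f = μ_s N.
Perpendicular to the incline: N = m g cos θ + P sin θ.
Along the incline: P cos θ + μ_s N = m g sin θ, i.e. P cos θ + μ_s (m g cos θ + P sin θ) = m g sin θ.
Solving, P (cos θ + μ_s sin θ) = m g (sin θ − μ_s cos θ), so P = 588×0.3529/1.038 = 200 N.

P_min ≈ 200 N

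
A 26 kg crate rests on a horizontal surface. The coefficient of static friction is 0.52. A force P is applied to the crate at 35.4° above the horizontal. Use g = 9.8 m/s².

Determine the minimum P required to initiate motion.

N = m g − P sin α (the pull lifts the crate).
At impending slip, P cos α = μ_s N = μ_s (m g − P sin α).
Solving: P (cos α + μ_s sin α) = μ_s m g → P = 0.52×255/(cos 35.4° + 0.52 sin 35.4°) = 132/1.116 = 119 N.

P ≈ 119 N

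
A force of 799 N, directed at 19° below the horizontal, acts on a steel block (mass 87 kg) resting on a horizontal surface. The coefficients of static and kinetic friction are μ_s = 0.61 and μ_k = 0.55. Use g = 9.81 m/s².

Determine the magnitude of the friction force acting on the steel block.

The vertical component of P adds to the normal force: N = m g + P sin α = 853.5 + 260.1 = 1114 N.
For equilibrium, f = P cos α = 799×cos 19° = 755.5 N.
μ_s N = 0.61 × 1114 = 679.3 N.
755.5 > 679.3 N → the steel block slides; f = μ_k N = 0.55×1114 = 612 N.

f ≈ 612 N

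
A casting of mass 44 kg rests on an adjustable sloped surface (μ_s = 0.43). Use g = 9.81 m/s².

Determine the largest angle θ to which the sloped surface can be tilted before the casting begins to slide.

At the slip threshold, m g sin θ = μ_s · m g cos θ, so tan θ = μ_s.
θ_max = arctan(0.43) = 23.3°.

θ_max ≈ 23.3°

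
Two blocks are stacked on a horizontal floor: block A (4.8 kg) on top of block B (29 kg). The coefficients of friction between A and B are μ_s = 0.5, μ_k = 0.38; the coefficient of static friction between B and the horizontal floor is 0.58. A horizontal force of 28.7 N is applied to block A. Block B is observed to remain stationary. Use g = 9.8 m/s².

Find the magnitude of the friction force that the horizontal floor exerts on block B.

Between the blocks, N₁ = m_A g = 47.04 N.
So the A–B interface can sustain at most μ_s N₁ = 23.52 N of static friction.
Since P = 28.7 N > 23.52 N, A slides on B; the A–B friction is kinetic: f₁ = μ_k N₁ = 0.38×47.04 = 17.9 N.
By Newton's third law B feels 17.9 N forward from A. With B stationary, the floor's static friction on B balances it: f₂ = 17.9 N (well within μ_s(m_A+m_B)g = 192.1 N).

f ≈ 17.9 N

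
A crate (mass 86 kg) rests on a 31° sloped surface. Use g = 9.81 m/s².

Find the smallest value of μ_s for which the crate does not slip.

μ_s,min ≈ 0.601

At the slip threshold m g sin θ = μ_s m g cos θ, so μ_s,min = tan θ.
μ_s,min = tan 31° = 0.601.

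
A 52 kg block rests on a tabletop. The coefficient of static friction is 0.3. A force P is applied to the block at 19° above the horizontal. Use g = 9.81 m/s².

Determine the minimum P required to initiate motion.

P ≈ 147 N

N = m g − P sin α (the pull lifts the block).
At impending slip, P cos α = μ_s N = μ_s (m g − P sin α).
Solving: P (cos α + μ_s sin α) = μ_s m g → P = 0.3×510/(cos 19° + 0.3 sin 19°) = 153/1.043 = 147 N.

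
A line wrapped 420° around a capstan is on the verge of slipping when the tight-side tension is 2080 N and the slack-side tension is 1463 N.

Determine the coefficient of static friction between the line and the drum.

μ ≈ 0.048

T₂/T₁ = e^{μβ} → μ = ln(T₂/T₁)/β.
β = 420° = 7.33 rad.
μ = ln(2080/1463)/7.33 = ln(1.422)/7.33 = 0.048.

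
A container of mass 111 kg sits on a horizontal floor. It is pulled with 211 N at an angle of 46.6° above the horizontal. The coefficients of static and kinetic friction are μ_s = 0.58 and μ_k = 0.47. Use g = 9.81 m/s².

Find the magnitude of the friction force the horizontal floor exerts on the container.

f ≈ 145 N

Vertical equilibrium gives N = m g − P sin α = 935.6 N.
For equilibrium, f = P cos α = 211×cos 46.6° = 145 N.
The static-friction limit is μ_s N = 542.6 N.
145 ≤ 542.6 N → static; friction equals the required 145 N.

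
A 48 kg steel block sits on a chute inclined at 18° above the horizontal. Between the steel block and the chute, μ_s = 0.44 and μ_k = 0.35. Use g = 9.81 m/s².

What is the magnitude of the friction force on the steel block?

f ≈ 146 N (up the incline)

The normal reaction is N = m g cos θ = 447.8 N.
For equilibrium along the incline, friction must balance the weight component: f = m g sin θ = 145.5 N up the slope.
Static friction can supply at most μ_s N = 197 N.
Since |145.5| ≤ 197 N, static friction is sufficient; f equals the required value, not μ_s N.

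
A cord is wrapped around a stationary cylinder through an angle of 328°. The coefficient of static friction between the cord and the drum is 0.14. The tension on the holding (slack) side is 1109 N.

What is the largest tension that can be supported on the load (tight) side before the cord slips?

T_max ≈ 2470 N

At impending slip the capstan equation gives T₂/T₁ = e^{μβ} with β in radians.
β = 328° × π/180 = 5.725 rad.
e^{μβ} = e^{0.14×5.725} = 2.229.
T₂ = T₁ · e^{μβ} = 1109 × 2.229 = 2470 N.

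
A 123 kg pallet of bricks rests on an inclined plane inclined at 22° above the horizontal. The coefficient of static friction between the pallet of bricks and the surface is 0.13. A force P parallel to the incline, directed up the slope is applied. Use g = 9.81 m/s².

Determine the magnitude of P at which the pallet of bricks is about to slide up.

P ≈ 597 N

At impending motion up the slope, friction acts down-slope at its limit: f = μ_s N.
P is parallel to the surface, so N = m g cos θ = 1120 N.
Along the incline: P = m g sin θ + μ_s N = 452 + 0.13×1120 = 597 N.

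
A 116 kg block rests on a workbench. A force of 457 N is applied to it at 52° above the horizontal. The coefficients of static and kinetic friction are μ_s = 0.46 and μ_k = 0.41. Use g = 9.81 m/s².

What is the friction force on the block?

f ≈ 281 N

Vertical equilibrium gives N = m g − P sin α = 777.8 N.
For equilibrium, f = P cos α = 457×cos 52° = 281.4 N.
μ_s N = 0.46 × 777.8 = 357.8 N.
Since 281.4 N does not exceed the limit, the block stays at rest and f = 281 N.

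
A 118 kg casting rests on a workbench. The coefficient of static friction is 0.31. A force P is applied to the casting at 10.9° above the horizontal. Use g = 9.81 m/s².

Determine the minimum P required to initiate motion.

P ≈ 345 N

N = m g − P sin α (the pull lifts the casting).
At impending slip, P cos α = μ_s N = μ_s (m g − P sin α).
Solving: P (cos α + μ_s sin α) = μ_s m g → P = 0.31×1160/(cos 10.9° + 0.31 sin 10.9°) = 359/1.041 = 345 N.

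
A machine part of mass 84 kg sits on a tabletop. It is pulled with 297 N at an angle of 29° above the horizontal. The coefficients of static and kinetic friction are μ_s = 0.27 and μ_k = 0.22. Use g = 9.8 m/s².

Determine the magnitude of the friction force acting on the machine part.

f ≈ 149 N

Vertical equilibrium gives N = m g − P sin α = 679.2 N.
For equilibrium, f = P cos α = 297×cos 29° = 259.8 N.
μ_s N = 0.27 × 679.2 = 183.4 N.
The required friction exceeds μ_s N, so the machine part moves and f = μ_k N = 149 N.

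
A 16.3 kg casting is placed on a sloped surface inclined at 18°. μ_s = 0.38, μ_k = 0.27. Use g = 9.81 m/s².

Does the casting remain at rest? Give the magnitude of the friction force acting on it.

f ≈ 49.4 N

N = m g cos θ = 152 N.
Down-slope weight component: m g sin θ = 49.4 N.
μ_s N = 57.8 N.
49.4 ≤ 57.8 N, so it stays put; friction = 49.4 N.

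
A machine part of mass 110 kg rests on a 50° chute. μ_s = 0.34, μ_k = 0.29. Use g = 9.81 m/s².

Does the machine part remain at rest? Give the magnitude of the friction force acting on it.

N = m g cos θ = 694 N.
Down-slope weight component: m g sin θ = 827 N.
μ_s N = 236 N.
827 > 236 N, so it slides; kinetic friction f = μ_k N = 0.29×694 = 201 N.

f ≈ 201 N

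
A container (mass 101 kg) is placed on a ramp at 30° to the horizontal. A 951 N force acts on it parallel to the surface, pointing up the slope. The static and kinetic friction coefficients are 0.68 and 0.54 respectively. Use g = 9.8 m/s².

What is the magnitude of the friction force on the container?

f ≈ 456 N (down the incline)

Perpendicular to the surface, N = m g cos θ = 101·9.8·cos 30° = 857.2 N.
For equilibrium along the incline the friction force must supply f = m g sin θ − P = 494.9 − 951 = -456.1 N (positive meaning up-slope).
The static-friction ceiling is μ_s N = 0.68 × 857.2 = 582.9 N.
Since |-456.1| ≤ 582.9 N, no slip — friction simply equals what equilibrium demands.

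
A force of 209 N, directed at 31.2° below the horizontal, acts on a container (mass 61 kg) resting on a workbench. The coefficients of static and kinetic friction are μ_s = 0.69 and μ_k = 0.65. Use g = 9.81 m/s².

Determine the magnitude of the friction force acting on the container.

Vertical equilibrium gives N = m g + P sin α = 706.7 N.
Horizontally, friction must balance P cos α = 178.8 N.
μ_s N = 0.69 × 706.7 = 487.6 N.
178.8 ≤ 487.6 N → static; friction equals the required 179 N.

f ≈ 179 N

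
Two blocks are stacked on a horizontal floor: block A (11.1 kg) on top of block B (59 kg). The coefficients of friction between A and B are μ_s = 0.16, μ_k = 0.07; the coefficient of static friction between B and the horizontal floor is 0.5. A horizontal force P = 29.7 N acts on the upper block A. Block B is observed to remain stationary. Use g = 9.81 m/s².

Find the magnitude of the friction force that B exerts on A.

Normal force at the A–B interface: N₁ = m_A g = 108.9 N.
Maximum static friction on A from B: μ_s N₁ = 0.16×108.9 = 17.42 N.
P = 29.7 N exceeds that limit, so A slips over B and the interface friction becomes kinetic: f₁ = μ_k N₁ = 0.07×108.9 = 7.62 N.
B experiences an equal 7.62 N forward from A (third law). B is in equilibrium, so the floor supplies f₂ = 7.62 N of static friction (limit μ_s(m_A+m_B)g = 343.8 N, not exceeded).

f ≈ 7.62 N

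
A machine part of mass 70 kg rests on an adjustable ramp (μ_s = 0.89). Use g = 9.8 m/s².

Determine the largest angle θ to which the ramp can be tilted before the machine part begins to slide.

At the slip threshold, m g sin θ = μ_s · m g cos θ, so tan θ = μ_s.
θ_max = arctan(0.89) = 41.7°.

θ_max ≈ 41.7°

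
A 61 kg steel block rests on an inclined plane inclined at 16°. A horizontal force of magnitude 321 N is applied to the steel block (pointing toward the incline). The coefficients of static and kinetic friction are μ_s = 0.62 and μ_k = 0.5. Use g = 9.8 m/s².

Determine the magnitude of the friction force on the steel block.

f ≈ 144 N (down the incline)

The horizontal push has a component P sin θ into the surface, so N = m g cos θ + P sin θ = 574.6 + 88.48 = 663.1 N.
Along the incline, the net driving force (taking up-slope positive) is P cos θ − m g sin θ = 308.6 − 164.8 = 143.8 N, so equilibrium requires friction f = -143.8 N (down-slope).
The limit of static friction is μ_s N = 411.1 N.
|f_req| = 143.8 ≤ 411.1 N → the steel block is in equilibrium; friction equals the required value.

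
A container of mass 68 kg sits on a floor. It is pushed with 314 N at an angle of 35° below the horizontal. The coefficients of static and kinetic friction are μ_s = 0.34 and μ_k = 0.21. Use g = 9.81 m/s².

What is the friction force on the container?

Vertical equilibrium gives N = m g + P sin α = 847.2 N.
The horizontal driving force is P cos α = 257.2 N, so equilibrium needs friction f = 257.2 N.
μ_s N = 0.34 × 847.2 = 288 N.
Since 257.2 N does not exceed the limit, the container stays at rest and f = 257 N.

f ≈ 257 N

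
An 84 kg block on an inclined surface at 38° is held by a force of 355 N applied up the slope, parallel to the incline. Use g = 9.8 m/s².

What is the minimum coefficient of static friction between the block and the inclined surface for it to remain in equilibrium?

N = m g cos θ = 648.7 N.
Friction must make up the shortfall along the incline: f = m g sin θ − P = 506.8 − 355 = 151.8 N.
At the threshold f = μ_s N, so μ_s,min = 151.8/648.7 = 0.234.

μ_s,min ≈ 0.234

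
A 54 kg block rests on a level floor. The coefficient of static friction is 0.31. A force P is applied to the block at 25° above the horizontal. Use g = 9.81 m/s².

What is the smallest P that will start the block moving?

P ≈ 158 N

N = m g − P sin α (the pull lifts the block).
At impending slip, P cos α = μ_s N = μ_s (m g − P sin α).
Solving: P (cos α + μ_s sin α) = μ_s m g → P = 0.31×530/(cos 25° + 0.31 sin 25°) = 164/1.037 = 158 N.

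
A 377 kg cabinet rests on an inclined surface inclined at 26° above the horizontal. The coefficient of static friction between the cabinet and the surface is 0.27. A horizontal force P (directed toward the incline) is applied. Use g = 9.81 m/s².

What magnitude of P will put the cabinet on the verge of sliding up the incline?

P ≈ 3230 N

At impending motion up the slope, friction acts down-slope at its limit: f = μ_s N.
Perpendicular to the incline: N = m g cos θ + P sin θ.
Along the incline: P cos θ = m g sin θ + μ_s N = m g sin θ + μ_s (m g cos θ + P sin θ).
Solving, P (cos θ − μ_s sin θ) = m g (sin θ + μ_s cos θ), so P = 377×9.81×(sin 26° + 0.27 cos 26°)/(cos 26° − 0.27 sin 26°) = 3700×0.681/0.7804 = 3230 N.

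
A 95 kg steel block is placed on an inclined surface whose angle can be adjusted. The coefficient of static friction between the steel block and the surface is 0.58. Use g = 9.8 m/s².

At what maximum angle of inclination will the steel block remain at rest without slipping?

At the slip threshold, m g sin θ = μ_s · m g cos θ, so tan θ = μ_s.
θ_max = arctan(0.58) = 30.1°.

θ_max ≈ 30.1°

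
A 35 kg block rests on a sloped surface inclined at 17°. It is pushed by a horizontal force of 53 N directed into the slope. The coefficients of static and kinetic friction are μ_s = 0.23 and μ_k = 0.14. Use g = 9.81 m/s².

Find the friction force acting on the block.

f ≈ 49.7 N (up the incline)

Normal direction: N = m g cos θ + P sin θ = 343.8 N.
Along the incline, the net driving force (taking up-slope positive) is P cos θ − m g sin θ = 50.68 − 100.4 = -49.7 N, so equilibrium requires friction f = 49.7 N (up-slope).
The limit of static friction is μ_s N = 79.08 N.
Since 49.7 N is within the 79.08 N limit, the block stays put and friction is exactly 49.7 N.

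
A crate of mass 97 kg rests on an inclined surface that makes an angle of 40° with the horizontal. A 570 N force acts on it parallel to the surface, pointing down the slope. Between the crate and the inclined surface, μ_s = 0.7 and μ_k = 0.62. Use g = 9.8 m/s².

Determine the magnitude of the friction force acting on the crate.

f ≈ 451 N (up the incline)

Normal force: N = m g cos θ = 97 × 9.8 × cos 40° = 728.2 N.
For equilibrium along the incline the friction force must supply f = m g sin θ + P = 611 + 570 = 1181 N (positive meaning up-slope).
Maximum static friction available: μ_s N = 0.7 × 728.2 = 509.7 N.
|1181| exceeds 509.7 N, so the crate slips down-slope; friction is kinetic, f = μ_k N = 0.62×728.2 = 451 N.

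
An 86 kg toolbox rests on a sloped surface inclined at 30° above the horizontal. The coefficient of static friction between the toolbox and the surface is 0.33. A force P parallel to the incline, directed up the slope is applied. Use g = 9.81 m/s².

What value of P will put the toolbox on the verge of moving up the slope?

P ≈ 663 N

At impending motion up the slope, friction acts down-slope at its limit: f = μ_s N.
P is parallel to the surface, so N = m g cos θ = 731 N.
Along the incline: P = m g sin θ + μ_s N = 422 + 0.33×731 = 663 N.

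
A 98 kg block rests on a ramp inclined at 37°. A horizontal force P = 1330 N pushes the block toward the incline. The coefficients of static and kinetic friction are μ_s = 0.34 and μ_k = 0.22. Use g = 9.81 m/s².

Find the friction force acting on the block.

Resolve perpendicular to the incline: N = m g cos θ + P sin θ = 98×9.81×cos 37° + 1330×sin 37° = 1568 N.
Parallel to the incline: P cos θ − m g sin θ = 1062 − 578.6 = 483.6 N; the friction needed to balance this is 483.6 N acting down the slope.
Maximum static friction: μ_s N = 0.34 × 1568 = 533.2 N.
Since 483.6 N is within the 533.2 N limit, the block stays put and friction is exactly 484 N.

f ≈ 484 N (down the incline)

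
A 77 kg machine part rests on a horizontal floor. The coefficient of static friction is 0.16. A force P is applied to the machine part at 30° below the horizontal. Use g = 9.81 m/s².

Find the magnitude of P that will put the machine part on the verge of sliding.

N = m g + P sin α (the push presses the machine part into the horizontal floor).
At impending slip, P cos α = μ_s N = μ_s (m g + P sin α).
Solving: P (cos α − μ_s sin α) = μ_s m g → P = 0.16×755/(cos 30° − 0.16 sin 30°) = 121/0.786 = 154 N.

P ≈ 154 N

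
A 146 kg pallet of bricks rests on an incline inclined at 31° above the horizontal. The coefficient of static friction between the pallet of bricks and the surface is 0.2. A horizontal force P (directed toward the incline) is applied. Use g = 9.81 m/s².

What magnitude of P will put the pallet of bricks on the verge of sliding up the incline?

At impending motion up the slope, friction acts down-slope at its limit: f = μ_s N.
Perpendicular to the incline: N = m g cos θ + P sin θ.
Along the incline: P cos θ = m g sin θ + μ_s N = m g sin θ + μ_s (m g cos θ + P sin θ).
Solving, P (cos θ − μ_s sin θ) = m g (sin θ + μ_s cos θ), so P = 146×9.81×(sin 31° + 0.2 cos 31°)/(cos 31° − 0.2 sin 31°) = 1430×0.6865/0.7542 = 1300 N.

P ≈ 1300 N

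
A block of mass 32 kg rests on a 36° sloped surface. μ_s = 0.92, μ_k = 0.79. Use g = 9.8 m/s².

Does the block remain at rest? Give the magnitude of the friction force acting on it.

N = m g cos θ = 254 N.
Down-slope weight component: m g sin θ = 184 N.
μ_s N = 233 N.
184 ≤ 233 N, so it stays put; friction = 184 N.

f ≈ 184 N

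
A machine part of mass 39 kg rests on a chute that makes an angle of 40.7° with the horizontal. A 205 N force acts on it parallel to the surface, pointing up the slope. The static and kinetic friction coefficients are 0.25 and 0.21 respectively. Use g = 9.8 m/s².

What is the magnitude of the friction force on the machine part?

Perpendicular to the surface, N = m g cos θ = 39·9.8·cos 40.7° = 289.8 N.
For equilibrium along the incline the friction force must supply f = m g sin θ − P = 249.2 − 205 = 44.23 N (positive meaning up-slope).
Static friction can supply at most μ_s N = 72.44 N.
Since |44.23| ≤ 72.44 N, no slip — friction simply equals what equilibrium demands.

f ≈ 44.2 N (up the incline)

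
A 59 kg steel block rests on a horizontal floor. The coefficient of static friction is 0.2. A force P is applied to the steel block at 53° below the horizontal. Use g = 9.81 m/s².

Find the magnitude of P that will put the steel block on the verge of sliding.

P ≈ 262 N

N = m g + P sin α (the push presses the steel block into the horizontal floor).
At impending slip, P cos α = μ_s N = μ_s (m g + P sin α).
Solving: P (cos α − μ_s sin α) = μ_s m g → P = 0.2×579/(cos 53° − 0.2 sin 53°) = 116/0.4421 = 262 N.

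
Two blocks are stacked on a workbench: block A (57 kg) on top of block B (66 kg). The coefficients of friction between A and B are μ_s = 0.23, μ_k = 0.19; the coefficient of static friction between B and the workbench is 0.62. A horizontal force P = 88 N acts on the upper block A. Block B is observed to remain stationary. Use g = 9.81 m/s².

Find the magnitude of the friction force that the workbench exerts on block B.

f ≈ 88 N

The normal force B exerts on A is simply A's weight, N₁ = 559.2 N.
Maximum static friction on A from B: μ_s N₁ = 0.23×559.2 = 128.6 N.
P = 88 N is within that limit, so A and B move together (both at rest); the A–B friction is simply f₁ = P = 88 N.
By Newton's third law B feels 88 N forward from A. With B stationary, the floor's static friction on B balances it: f₂ = 88 N (well within μ_s(m_A+m_B)g = 748.1 N).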